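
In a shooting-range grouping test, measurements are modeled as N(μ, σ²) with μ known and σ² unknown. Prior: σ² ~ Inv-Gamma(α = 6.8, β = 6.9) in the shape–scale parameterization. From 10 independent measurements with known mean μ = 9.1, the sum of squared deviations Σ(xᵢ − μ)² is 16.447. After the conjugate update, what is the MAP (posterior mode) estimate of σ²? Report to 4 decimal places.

With known mean μ and an Inverse-Gamma(α, β) prior on σ², the Normal likelihood is conjugate: posterior is Inv-Gamma(α + n/2, β + Σ(xᵢ−μ)²/2).
Posterior: Inv-Gamma(6.8 + 10/2, 6.9 + 16.447/2) = Inv-Gamma(11.80, 15.1235).
Mode = β/(α+1) = 15.1235/12.80 = 1.1815.

1.1815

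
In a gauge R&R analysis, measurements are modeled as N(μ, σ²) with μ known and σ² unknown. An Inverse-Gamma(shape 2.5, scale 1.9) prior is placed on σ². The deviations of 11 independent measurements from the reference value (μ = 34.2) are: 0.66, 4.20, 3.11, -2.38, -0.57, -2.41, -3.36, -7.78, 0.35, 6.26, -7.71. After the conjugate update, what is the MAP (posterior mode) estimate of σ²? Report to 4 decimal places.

11.8843

With known mean μ and an Inverse-Gamma(α, β) prior on σ², the Normal likelihood is conjugate: posterior is Inv-Gamma(α + n/2, β + Σ(xᵢ−μ)²/2).
Σ(xᵢ−μ)² = (0.66)² + (4.20)² + (3.11)² + (-2.38)² + (-0.57)² + (-2.41)² + (-3.36)² + (-7.78)² + (0.35)² + (6.26)² + (-7.71)² = 210.1173.
Posterior: Inv-Gamma(2.5 + 11/2, 1.9 + 210.1173/2) = Inv-Gamma(8.00, 106.95865).
Mode = β/(α+1) = 106.95865/9.00 = 11.8843.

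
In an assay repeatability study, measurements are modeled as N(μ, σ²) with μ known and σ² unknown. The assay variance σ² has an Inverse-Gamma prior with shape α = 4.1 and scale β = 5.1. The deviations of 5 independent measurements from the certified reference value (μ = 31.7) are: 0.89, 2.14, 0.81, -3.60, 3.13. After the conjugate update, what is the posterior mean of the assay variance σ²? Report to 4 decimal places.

With known mean μ and an Inverse-Gamma(α, β) prior on σ², the Normal likelihood is conjugate: posterior is Inv-Gamma(α + n/2, β + Σ(xᵢ−μ)²/2).
Σ(xᵢ−μ)² = (0.89)² + (2.14)² + (0.81)² + (-3.60)² + (3.13)² = 28.7847.
Posterior: Inv-Gamma(4.1 + 5/2, 5.1 + 28.7847/2) = Inv-Gamma(6.60, 19.49235).
E[σ²|data] = β/(α−1) = 19.49235/5.60 = 3.4808.

3.4808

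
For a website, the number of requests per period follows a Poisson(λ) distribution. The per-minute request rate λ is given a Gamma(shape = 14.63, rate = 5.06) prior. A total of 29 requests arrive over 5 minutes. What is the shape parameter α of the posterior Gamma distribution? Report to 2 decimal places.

With a Gamma(shape α, rate β) prior, the Poisson likelihood is conjugate: the posterior is Gamma(α + ΣXᵢ, β + n).
Posterior: Gamma(α+S, β+n) = Gamma(14.63+29, 5.06+5) = Gamma(43.63, 10.06).
Posterior α = 43.63.

43.63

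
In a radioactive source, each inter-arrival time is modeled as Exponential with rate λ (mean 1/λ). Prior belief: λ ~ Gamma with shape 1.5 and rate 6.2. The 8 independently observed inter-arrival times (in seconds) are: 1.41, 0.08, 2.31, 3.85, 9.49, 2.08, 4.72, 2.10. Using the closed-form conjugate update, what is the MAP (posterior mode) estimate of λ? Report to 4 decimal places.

With a Gamma(shape α, rate β) prior on the exponential rate λ, the posterior after n observations with total T = Σxᵢ is Gamma(α+n, β+T).
Sum of observations T = 26.04 seconds; n = 8.
Posterior: Gamma(1.5+8, 6.2+26.04) = Gamma(9.5, 32.24).
Mode = (α−1)/β = 0.2636.

0.2636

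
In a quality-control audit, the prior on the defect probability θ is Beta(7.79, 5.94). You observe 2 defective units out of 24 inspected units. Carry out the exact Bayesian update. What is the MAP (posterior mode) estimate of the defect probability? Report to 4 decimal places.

The Beta prior is conjugate to a Binomial/Bernoulli likelihood; the update adds successes to α and failures to β.
Posterior: Beta(α+k, β+n−k) = Beta(7.79+2, 5.94+22) = Beta(9.79, 27.94).
Mode of Beta(a,b) for a,b>1 is (a−1)/(a+b−2) = 8.79/35.73 = 0.2460.

0.2460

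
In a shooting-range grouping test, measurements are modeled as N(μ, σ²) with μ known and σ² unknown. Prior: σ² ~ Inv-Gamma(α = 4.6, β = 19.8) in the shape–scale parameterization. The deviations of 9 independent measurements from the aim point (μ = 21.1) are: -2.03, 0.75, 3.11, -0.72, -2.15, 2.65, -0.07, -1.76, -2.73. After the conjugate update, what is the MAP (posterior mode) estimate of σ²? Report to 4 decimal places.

3.7958

With known mean μ and an Inverse-Gamma(α, β) prior on σ², the Normal likelihood is conjugate: posterior is Inv-Gamma(α + n/2, β + Σ(xᵢ−μ)²/2).
Σ(xᵢ−μ)² = (-2.03)² + (0.75)² + (3.11)² + (-0.72)² + (-2.15)² + (2.65)² + (-0.07)² + (-1.76)² + (-2.73)² = 37.0743.
Posterior: Inv-Gamma(4.6 + 9/2, 19.8 + 37.0743/2) = Inv-Gamma(9.10, 38.33715).
Mode = β/(α+1) = 38.33715/10.10 = 3.7958.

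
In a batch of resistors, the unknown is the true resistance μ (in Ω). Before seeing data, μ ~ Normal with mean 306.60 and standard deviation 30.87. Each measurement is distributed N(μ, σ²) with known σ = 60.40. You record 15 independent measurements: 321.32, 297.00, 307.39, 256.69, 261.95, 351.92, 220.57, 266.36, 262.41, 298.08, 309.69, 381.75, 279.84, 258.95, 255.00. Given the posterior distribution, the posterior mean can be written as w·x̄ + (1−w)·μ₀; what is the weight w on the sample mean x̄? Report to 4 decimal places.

0.7967

For Normal data with known variance σ², a Normal(μ₀, σ₀²) prior on μ is conjugate. Posterior precision = 1/σ₀² + n/σ²; posterior mean is the precision-weighted average of μ₀ and x̄.
σ₀² = 30.87² = 952.9569, σ² = 60.40² = 3648.16. Prior precision 1/σ₀² = 1/952.9569; data precision n/σ² = 15/3648.16.
w = (n/σ²)/(1/σ₀² + n/σ²) = n·σ₀²/(σ² + n·σ₀²) = 15·952.9569/(3648.16 + 15·952.9569) = 14294.3535/17942.5135 = 0.7967.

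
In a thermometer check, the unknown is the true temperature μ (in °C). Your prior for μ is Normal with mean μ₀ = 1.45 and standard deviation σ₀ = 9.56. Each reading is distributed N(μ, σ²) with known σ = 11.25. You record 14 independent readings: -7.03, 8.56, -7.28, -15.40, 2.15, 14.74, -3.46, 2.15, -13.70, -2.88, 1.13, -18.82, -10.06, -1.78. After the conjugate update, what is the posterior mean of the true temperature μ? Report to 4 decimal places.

For Normal data with known variance σ², a Normal(μ₀, σ₀²) prior on μ is conjugate. Posterior precision = 1/σ₀² + n/σ²; posterior mean is the precision-weighted average of μ₀ and x̄.
Σxᵢ = (-7.03) + 8.56 + (-7.28) + (-15.40) + 2.15 + 14.74 + (-3.46) + 2.15 + (-13.70) + (-2.88) + 1.13 + (-18.82) + (-10.06) + (-1.78) = -51.68, so n·x̄ = -51.68.
σ₀² = 9.56² = 91.3936, σ² = 11.25² = 126.5625; σ² + n·σ₀² = 126.5625 + 14·91.3936 = 1406.0729.
Posterior mean = (μ₀/σ₀² + n·x̄/σ²)/(1/σ₀² + n/σ²) = (σ²·μ₀ + σ₀²·n·x̄)/(σ² + n·σ₀²) = (126.5625·1.45 + 91.3936·(-51.68))/1406.0729 = -4539.705623/1406.0729 = -3.2286.

-3.2286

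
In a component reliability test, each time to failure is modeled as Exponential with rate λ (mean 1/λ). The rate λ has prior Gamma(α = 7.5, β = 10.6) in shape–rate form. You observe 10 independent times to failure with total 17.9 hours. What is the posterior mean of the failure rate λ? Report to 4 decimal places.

With a Gamma(shape α, rate β) prior on the exponential rate λ, the posterior after n observations with total T = Σxᵢ is Gamma(α+n, β+T).
Posterior: Gamma(7.5+10, 10.6+17.9) = Gamma(17.5, 28.5).
Posterior mean of λ = α/β = 17.5/28.5 = 0.6140.

0.6140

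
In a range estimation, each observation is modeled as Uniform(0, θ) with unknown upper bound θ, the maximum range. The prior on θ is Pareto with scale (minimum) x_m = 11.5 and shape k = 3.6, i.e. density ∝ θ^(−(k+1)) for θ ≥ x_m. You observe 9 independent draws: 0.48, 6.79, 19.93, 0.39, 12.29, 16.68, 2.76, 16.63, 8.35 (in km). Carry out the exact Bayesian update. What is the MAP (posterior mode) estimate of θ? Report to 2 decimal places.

A Pareto(scale x_m, shape k) prior on the upper bound θ of Uniform(0, θ) is conjugate: posterior is Pareto(max(x_m, max xᵢ), k + n).
Sample maximum = 19.93; prior scale x_m = 11.5 → posterior scale = max = 19.93.
Posterior shape = 3.6 + 9 = 12.6.
The Pareto density is decreasing on [x_m, ∞), so the mode is x_m = 19.93.

19.93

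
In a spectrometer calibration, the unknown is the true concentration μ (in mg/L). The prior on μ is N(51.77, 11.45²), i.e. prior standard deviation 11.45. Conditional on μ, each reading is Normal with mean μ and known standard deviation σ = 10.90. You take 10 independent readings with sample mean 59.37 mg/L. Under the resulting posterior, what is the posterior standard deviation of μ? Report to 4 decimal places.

For Normal data with known variance σ², a Normal(μ₀, σ₀²) prior on μ is conjugate. Posterior precision = 1/σ₀² + n/σ²; posterior mean is the precision-weighted average of μ₀ and x̄.
σ₀² = 11.45² = 131.1025, σ² = 10.90² = 118.81; σ² + n·σ₀² = 118.81 + 10·131.1025 = 1429.835.
Posterior precision = 1/σ₀² + n/σ² = 1/131.1025 + 10/118.81 = (σ² + n·σ₀²)/(σ₀²σ²) = 1429.835/(131.1025·118.81); posterior variance σₙ² = σ₀²σ²/(σ² + n·σ₀²) = 131.1025·118.81/1429.835 = 10.893766.
Posterior SD = √σₙ² = √(131.1025·118.81/1429.835) = 3.3006.

3.3006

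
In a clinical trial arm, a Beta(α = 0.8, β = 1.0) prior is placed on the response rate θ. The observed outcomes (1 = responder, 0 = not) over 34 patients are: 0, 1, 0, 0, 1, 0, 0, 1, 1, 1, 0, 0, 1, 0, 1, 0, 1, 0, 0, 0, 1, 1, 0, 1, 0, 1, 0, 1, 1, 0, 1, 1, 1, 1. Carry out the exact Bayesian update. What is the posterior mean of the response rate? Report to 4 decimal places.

The Beta prior is conjugate to a Binomial/Bernoulli likelihood; the update adds successes to α and failures to β.
Posterior: Beta(α+k, β+n−k) = Beta(0.8+18, 1.0+16) = Beta(18.8, 17.0).
Posterior mean = α/(α+β) = 18.8/35.8 = 0.5251.

0.5251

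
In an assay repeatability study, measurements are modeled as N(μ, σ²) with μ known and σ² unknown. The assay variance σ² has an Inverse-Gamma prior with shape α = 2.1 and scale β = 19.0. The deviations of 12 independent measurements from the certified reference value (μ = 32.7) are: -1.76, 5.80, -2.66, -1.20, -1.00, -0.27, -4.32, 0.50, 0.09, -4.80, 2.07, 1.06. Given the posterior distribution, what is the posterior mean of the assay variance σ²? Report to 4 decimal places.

With known mean μ and an Inverse-Gamma(α, β) prior on σ², the Normal likelihood is conjugate: posterior is Inv-Gamma(α + n/2, β + Σ(xᵢ−μ)²/2).
Σ(xᵢ−μ)² = (-1.76)² + (5.80)² + (-2.66)² + (-1.20)² + (-1.00)² + (-0.27)² + (-4.32)² + (0.50)² + (0.09)² + (-4.80)² + (2.07)² + (1.06)² = 93.6951.
Posterior: Inv-Gamma(2.1 + 12/2, 19.0 + 93.6951/2) = Inv-Gamma(8.10, 65.84755).
E[σ²|data] = β/(α−1) = 65.84755/7.10 = 9.2743.

9.2743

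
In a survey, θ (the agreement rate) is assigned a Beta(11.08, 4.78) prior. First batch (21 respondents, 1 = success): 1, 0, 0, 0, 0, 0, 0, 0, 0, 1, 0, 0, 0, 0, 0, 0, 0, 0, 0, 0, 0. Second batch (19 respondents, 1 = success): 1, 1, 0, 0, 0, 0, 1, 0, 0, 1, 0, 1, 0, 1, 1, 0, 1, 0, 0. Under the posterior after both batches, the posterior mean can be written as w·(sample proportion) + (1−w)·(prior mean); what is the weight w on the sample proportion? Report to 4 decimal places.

The Beta prior is conjugate to a Binomial/Bernoulli likelihood; the update adds successes to α and failures to β.
Total number of respondents: n = 21 + 19 = 40.
Posterior mean = (α₀+k)/(α₀+β₀+n) = [n/(α₀+β₀+n)]·(k/n) + [(α₀+β₀)/(α₀+β₀+n)]·α₀/(α₀+β₀), so only n and the prior enter the weight.
The weight on the data is w = n/(α₀+β₀+n) = 40/(11.08+4.78+40) = 40/55.86 = 0.7161.

0.7161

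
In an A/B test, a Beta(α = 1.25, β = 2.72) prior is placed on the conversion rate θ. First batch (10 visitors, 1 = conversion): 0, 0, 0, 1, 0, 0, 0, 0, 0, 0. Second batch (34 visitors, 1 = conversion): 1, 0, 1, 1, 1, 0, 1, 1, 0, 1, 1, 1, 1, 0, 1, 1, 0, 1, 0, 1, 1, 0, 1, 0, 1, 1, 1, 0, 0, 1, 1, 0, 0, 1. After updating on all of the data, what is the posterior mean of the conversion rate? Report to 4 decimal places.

The Beta prior is conjugate to a Binomial/Bernoulli likelihood; the update adds successes to α and failures to β.
After batch 1: Beta(1.25+1, 2.72+9) = Beta(2.25, 11.72).
After batch 2: Beta(2.25+22, 11.72+12) = Beta(24.25, 23.72).
Posterior mean = α/(α+β) = 24.25/47.97 = 0.5055.

0.5055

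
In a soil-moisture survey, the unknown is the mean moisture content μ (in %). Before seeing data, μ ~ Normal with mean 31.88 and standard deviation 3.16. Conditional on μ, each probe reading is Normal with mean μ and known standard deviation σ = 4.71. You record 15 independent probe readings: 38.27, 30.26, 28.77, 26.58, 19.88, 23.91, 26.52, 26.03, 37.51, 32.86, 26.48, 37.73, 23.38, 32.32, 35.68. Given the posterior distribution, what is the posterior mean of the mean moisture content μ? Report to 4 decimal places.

30.0207

For Normal data with known variance σ², a Normal(μ₀, σ₀²) prior on μ is conjugate. Posterior precision = 1/σ₀² + n/σ²; posterior mean is the precision-weighted average of μ₀ and x̄.
Σxᵢ = 38.27 + 30.26 + 28.77 + 26.58 + 19.88 + 23.91 + 26.52 + 26.03 + 37.51 + 32.86 + 26.48 + 37.73 + 23.38 + 32.32 + 35.68 = 446.18, so n·x̄ = 446.18.
σ₀² = 3.16² = 9.9856, σ² = 4.71² = 22.1841; σ² + n·σ₀² = 22.1841 + 15·9.9856 = 171.9681.
Posterior mean = (μ₀/σ₀² + n·x̄/σ²)/(1/σ₀² + n/σ²) = (σ²·μ₀ + σ₀²·n·x̄)/(σ² + n·σ₀²) = (22.1841·31.88 + 9.9856·446.18)/171.9681 = 5162.604116/171.9681 = 30.0207.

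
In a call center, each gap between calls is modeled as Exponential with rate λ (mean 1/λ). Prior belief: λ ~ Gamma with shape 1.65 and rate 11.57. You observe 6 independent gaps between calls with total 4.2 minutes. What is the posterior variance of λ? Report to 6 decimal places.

0.030761

With a Gamma(shape α, rate β) prior on the exponential rate λ, the posterior after n observations with total T = Σxᵢ is Gamma(α+n, β+T).
Posterior: Gamma(1.65+6, 11.57+4.2) = Gamma(7.65, 15.77).
Var = α/β² = 0.030761.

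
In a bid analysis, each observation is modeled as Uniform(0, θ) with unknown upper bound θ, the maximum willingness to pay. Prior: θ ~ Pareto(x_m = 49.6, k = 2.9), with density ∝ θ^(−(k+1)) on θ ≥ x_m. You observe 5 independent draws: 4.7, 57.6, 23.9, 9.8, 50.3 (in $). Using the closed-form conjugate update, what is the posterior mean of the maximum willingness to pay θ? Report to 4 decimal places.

A Pareto(scale x_m, shape k) prior on the upper bound θ of Uniform(0, θ) is conjugate: posterior is Pareto(max(x_m, max xᵢ), k + n).
Sample maximum = 57.6; prior scale x_m = 49.6 → posterior scale = max = 57.6.
Posterior shape = 2.9 + 5 = 7.9.
E[θ|data] = k·x_m/(k−1) = 7.9·57.6/6.9 = 65.9478.

65.9478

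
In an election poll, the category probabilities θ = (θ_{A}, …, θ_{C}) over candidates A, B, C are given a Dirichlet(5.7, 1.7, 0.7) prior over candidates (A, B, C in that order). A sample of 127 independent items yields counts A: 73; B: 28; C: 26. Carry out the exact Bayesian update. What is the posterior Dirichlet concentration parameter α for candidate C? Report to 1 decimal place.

The Dirichlet prior is conjugate to the Multinomial likelihood: each posterior αⱼ = prior αⱼ + observed count nⱼ.
Posterior concentration: (78.7, 29.7, 26.7), total = 135.1.
α_{C} = 0.7 + 26 = 26.7.

26.7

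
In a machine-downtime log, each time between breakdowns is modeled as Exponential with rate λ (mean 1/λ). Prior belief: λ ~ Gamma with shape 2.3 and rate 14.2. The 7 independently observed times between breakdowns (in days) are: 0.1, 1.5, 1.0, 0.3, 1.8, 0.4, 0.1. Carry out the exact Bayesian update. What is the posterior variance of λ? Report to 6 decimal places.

0.024710

With a Gamma(shape α, rate β) prior on the exponential rate λ, the posterior after n observations with total T = Σxᵢ is Gamma(α+n, β+T).
Sum of observations T = 5.2 days; n = 7.
Posterior: Gamma(2.3+7, 14.2+5.2) = Gamma(9.3, 19.4).
Var = α/β² = 0.024710.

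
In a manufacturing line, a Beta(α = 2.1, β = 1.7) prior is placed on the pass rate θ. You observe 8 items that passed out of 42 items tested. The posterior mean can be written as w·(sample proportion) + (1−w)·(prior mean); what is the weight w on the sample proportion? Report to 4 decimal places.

The Beta prior is conjugate to a Binomial/Bernoulli likelihood; the update adds successes to α and failures to β.
Posterior mean = (α₀+k)/(α₀+β₀+n) = [n/(α₀+β₀+n)]·(k/n) + [(α₀+β₀)/(α₀+β₀+n)]·α₀/(α₀+β₀), so only n and the prior enter the weight.
The weight on the data is w = n/(α₀+β₀+n) = 42/(2.1+1.7+42) = 42/45.8 = 0.9170.

0.9170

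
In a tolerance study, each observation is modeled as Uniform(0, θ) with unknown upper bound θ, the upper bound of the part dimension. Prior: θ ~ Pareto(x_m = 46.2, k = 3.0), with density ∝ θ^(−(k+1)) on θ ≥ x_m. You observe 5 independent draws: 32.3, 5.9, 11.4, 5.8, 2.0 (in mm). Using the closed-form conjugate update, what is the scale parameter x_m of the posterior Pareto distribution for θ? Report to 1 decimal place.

46.2

A Pareto(scale x_m, shape k) prior on the upper bound θ of Uniform(0, θ) is conjugate: posterior is Pareto(max(x_m, max xᵢ), k + n).
Sample maximum = 32.3; prior scale x_m = 46.2 → posterior scale = max = 46.2.
Posterior shape = 3.0 + 5 = 8.0.
Posterior scale x_m = 46.2.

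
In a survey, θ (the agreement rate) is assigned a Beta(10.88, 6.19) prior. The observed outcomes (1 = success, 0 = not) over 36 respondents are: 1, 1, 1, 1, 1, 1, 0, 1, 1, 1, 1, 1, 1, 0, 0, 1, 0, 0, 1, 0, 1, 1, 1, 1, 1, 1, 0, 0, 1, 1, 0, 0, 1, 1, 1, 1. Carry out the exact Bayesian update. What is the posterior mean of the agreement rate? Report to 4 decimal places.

0.6949

The Beta prior is conjugate to a Binomial/Bernoulli likelihood; the update adds successes to α and failures to β.
Posterior: Beta(α+k, β+n−k) = Beta(10.88+26, 6.19+10) = Beta(36.88, 16.19).
Posterior mean = α/(α+β) = 36.88/53.07 = 0.6949.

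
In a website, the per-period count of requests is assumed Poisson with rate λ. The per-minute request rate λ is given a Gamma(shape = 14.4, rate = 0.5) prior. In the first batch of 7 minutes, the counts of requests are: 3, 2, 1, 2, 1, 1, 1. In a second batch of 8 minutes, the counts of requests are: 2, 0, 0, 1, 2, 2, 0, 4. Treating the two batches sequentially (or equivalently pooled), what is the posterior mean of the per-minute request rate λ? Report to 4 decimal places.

2.3484

With a Gamma(shape α, rate β) prior, the Poisson likelihood is conjugate: the posterior is Gamma(α + ΣXᵢ, β + n).
Batch 1: sum of counts S = 11 over n = 7 minutes.
After batch 1: Gamma(α+S, β+n) = Gamma(14.4+11, 0.5+7) = Gamma(25.4, 7.5).
Batch 2: sum of counts S = 11 over n = 8 minutes.
After batch 2: Gamma(α+S, β+n) = Gamma(25.4+11, 7.5+8) = Gamma(36.4, 15.5).
Posterior mean = α/β = 36.4/15.5 = 2.3484.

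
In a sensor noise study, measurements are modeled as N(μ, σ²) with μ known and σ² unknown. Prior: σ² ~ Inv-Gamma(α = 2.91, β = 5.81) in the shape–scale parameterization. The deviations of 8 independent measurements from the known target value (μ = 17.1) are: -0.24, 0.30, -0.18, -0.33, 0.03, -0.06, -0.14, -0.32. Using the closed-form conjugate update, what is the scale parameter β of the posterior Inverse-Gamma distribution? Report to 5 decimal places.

6.01770

With known mean μ and an Inverse-Gamma(α, β) prior on σ², the Normal likelihood is conjugate: posterior is Inv-Gamma(α + n/2, β + Σ(xᵢ−μ)²/2).
Σ(xᵢ−μ)² = (-0.24)² + (0.30)² + (-0.18)² + (-0.33)² + (0.03)² + (-0.06)² + (-0.14)² + (-0.32)² = 0.4154.
Posterior: Inv-Gamma(2.91 + 8/2, 5.81 + 0.4154/2) = Inv-Gamma(6.91, 6.01770).
Posterior β = 6.01770.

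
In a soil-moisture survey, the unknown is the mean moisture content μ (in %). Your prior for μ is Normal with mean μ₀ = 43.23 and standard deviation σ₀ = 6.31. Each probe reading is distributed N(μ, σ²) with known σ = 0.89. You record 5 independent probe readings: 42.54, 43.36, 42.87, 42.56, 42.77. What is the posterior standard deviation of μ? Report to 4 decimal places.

For Normal data with known variance σ², a Normal(μ₀, σ₀²) prior on μ is conjugate. Posterior precision = 1/σ₀² + n/σ²; posterior mean is the precision-weighted average of μ₀ and x̄.
σ₀² = 6.31² = 39.8161, σ² = 0.89² = 0.7921; σ² + n·σ₀² = 0.7921 + 5·39.8161 = 199.8726.
Posterior precision = 1/σ₀² + n/σ² = 1/39.8161 + 5/0.7921 = (σ² + n·σ₀²)/(σ₀²σ²) = 199.8726/(39.8161·0.7921); posterior variance σₙ² = σ₀²σ²/(σ² + n·σ₀²) = 39.8161·0.7921/199.8726 = 0.157792.
Posterior SD = √σₙ² = √(39.8161·0.7921/199.8726) = 0.3972.

0.3972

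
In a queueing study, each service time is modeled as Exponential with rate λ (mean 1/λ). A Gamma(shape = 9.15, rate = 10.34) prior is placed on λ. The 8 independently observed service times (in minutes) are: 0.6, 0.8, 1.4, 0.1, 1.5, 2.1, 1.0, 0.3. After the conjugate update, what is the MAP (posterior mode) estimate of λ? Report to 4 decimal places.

With a Gamma(shape α, rate β) prior on the exponential rate λ, the posterior after n observations with total T = Σxᵢ is Gamma(α+n, β+T).
Sum of observations T = 7.8 minutes; n = 8.
Posterior: Gamma(9.15+8, 10.34+7.8) = Gamma(17.15, 18.14).
Mode = (α−1)/β = 0.8903.

0.8903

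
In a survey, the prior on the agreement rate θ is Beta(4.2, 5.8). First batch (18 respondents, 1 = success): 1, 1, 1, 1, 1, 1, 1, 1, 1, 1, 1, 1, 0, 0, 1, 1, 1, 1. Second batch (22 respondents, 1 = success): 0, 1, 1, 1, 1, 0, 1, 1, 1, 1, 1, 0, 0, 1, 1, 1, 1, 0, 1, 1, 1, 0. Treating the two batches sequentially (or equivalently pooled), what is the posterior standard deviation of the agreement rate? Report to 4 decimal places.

The Beta prior is conjugate to a Binomial/Bernoulli likelihood; the update adds successes to α and failures to β.
After batch 1: Beta(4.2+16, 5.8+2) = Beta(20.2, 7.8).
After batch 2: Beta(20.2+16, 7.8+6) = Beta(36.2, 13.8).
Var = αβ/((α+β)²(α+β+1)) = 36.2·13.8/(50.0²·51.0) = 0.00391812; SD = √0.00391812 = 0.0626.

0.0626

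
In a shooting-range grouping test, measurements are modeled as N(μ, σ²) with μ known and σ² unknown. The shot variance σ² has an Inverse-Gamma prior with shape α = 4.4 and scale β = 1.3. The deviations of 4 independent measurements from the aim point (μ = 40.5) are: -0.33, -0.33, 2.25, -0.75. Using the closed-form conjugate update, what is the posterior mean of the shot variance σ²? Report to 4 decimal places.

With known mean μ and an Inverse-Gamma(α, β) prior on σ², the Normal likelihood is conjugate: posterior is Inv-Gamma(α + n/2, β + Σ(xᵢ−μ)²/2).
Σ(xᵢ−μ)² = (-0.33)² + (-0.33)² + (2.25)² + (-0.75)² = 5.8428.
Posterior: Inv-Gamma(4.4 + 4/2, 1.3 + 5.8428/2) = Inv-Gamma(6.40, 4.22140).
E[σ²|data] = β/(α−1) = 4.22140/5.40 = 0.7817.

0.7817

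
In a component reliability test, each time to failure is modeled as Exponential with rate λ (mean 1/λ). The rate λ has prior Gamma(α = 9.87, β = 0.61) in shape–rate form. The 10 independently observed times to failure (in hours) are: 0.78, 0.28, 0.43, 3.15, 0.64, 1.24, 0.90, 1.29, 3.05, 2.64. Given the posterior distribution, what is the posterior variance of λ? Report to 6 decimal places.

With a Gamma(shape α, rate β) prior on the exponential rate λ, the posterior after n observations with total T = Σxᵢ is Gamma(α+n, β+T).
Sum of observations T = 14.40 hours; n = 10.
Posterior: Gamma(9.87+10, 0.61+14.40) = Gamma(19.87, 15.01).
Var = α/β² = 0.088193.

0.088193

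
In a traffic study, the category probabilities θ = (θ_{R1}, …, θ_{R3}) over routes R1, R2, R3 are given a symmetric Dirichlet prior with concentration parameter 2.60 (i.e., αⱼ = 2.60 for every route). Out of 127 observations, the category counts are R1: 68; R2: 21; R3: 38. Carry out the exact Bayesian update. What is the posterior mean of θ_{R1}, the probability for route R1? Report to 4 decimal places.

The Dirichlet prior is conjugate to the Multinomial likelihood: each posterior αⱼ = prior αⱼ + observed count nⱼ.
Posterior concentration: (70.60, 23.60, 40.60), total = 134.80.
E[θ_{R1}|data] = α_{R1}/Σα = 70.60/134.80 = 0.5237.

0.5237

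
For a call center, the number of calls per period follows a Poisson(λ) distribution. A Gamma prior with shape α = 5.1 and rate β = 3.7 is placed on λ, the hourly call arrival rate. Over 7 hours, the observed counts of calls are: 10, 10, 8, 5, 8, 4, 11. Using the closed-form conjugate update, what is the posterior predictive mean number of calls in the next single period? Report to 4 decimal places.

With a Gamma(shape α, rate β) prior, the Poisson likelihood is conjugate: the posterior is Gamma(α + ΣXᵢ, β + n).
Sum of counts S = 56 over n = 7 hours.
Posterior: Gamma(α+S, β+n) = Gamma(5.1+56, 3.7+7) = Gamma(61.1, 10.7).
The predictive distribution for one future period is NegBinom with mean α/β = 5.7103.

5.7103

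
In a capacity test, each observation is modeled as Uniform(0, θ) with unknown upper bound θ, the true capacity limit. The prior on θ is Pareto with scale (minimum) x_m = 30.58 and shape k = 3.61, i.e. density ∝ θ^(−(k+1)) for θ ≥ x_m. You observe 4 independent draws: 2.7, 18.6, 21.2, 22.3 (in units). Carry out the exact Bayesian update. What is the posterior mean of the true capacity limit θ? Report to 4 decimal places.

35.2063

A Pareto(scale x_m, shape k) prior on the upper bound θ of Uniform(0, θ) is conjugate: posterior is Pareto(max(x_m, max xᵢ), k + n).
Sample maximum = 22.3; prior scale x_m = 30.58 → posterior scale = max = 30.58.
Posterior shape = 3.61 + 4 = 7.61.
E[θ|data] = k·x_m/(k−1) = 7.61·30.58/6.61 = 35.2063.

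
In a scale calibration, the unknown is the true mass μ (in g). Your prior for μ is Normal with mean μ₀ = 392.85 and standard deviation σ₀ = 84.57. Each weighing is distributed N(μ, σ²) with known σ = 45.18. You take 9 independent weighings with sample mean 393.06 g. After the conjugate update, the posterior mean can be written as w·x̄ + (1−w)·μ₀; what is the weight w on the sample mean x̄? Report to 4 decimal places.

For Normal data with known variance σ², a Normal(μ₀, σ₀²) prior on μ is conjugate. Posterior precision = 1/σ₀² + n/σ²; posterior mean is the precision-weighted average of μ₀ and x̄.
σ₀² = 84.57² = 7152.0849, σ² = 45.18² = 2041.2324. Prior precision 1/σ₀² = 1/7152.0849; data precision n/σ² = 9/2041.2324.
w = (n/σ²)/(1/σ₀² + n/σ²) = n·σ₀²/(σ² + n·σ₀²) = 9·7152.0849/(2041.2324 + 9·7152.0849) = 64368.7641/66409.9965 = 0.9693.

0.9693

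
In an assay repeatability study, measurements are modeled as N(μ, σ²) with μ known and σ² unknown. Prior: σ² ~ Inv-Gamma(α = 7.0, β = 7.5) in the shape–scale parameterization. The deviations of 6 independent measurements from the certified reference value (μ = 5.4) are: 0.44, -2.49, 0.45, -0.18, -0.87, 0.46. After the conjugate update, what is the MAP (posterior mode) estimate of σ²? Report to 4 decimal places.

With known mean μ and an Inverse-Gamma(α, β) prior on σ², the Normal likelihood is conjugate: posterior is Inv-Gamma(α + n/2, β + Σ(xᵢ−μ)²/2).
Σ(xᵢ−μ)² = (0.44)² + (-2.49)² + (0.45)² + (-0.18)² + (-0.87)² + (0.46)² = 7.5971.
Posterior: Inv-Gamma(7.0 + 6/2, 7.5 + 7.5971/2) = Inv-Gamma(10.00, 11.29855).
Mode = β/(α+1) = 11.29855/11.00 = 1.0271.

1.0271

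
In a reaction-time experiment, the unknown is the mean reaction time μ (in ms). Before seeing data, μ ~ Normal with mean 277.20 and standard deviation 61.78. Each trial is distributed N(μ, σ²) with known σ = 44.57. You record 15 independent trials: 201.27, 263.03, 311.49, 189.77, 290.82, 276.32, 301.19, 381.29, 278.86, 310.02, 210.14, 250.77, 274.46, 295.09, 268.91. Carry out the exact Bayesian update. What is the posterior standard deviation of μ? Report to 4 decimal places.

For Normal data with known variance σ², a Normal(μ₀, σ₀²) prior on μ is conjugate. Posterior precision = 1/σ₀² + n/σ²; posterior mean is the precision-weighted average of μ₀ and x̄.
σ₀² = 61.78² = 3816.7684, σ² = 44.57² = 1986.4849; σ² + n·σ₀² = 1986.4849 + 15·3816.7684 = 59238.0109.
Posterior precision = 1/σ₀² + n/σ² = 1/3816.7684 + 15/1986.4849 = (σ² + n·σ₀²)/(σ₀²σ²) = 59238.0109/(3816.7684·1986.4849); posterior variance σₙ² = σ₀²σ²/(σ² + n·σ₀²) = 3816.7684·1986.4849/59238.0109 = 127.991347.
Posterior SD = √σₙ² = √(3816.7684·1986.4849/59238.0109) = 11.3133.

11.3133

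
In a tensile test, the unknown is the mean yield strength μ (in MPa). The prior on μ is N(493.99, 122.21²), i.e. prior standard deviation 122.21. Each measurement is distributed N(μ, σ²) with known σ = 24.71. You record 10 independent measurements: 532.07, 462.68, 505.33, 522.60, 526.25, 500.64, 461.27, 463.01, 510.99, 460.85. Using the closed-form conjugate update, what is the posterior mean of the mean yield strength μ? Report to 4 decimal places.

494.5666

For Normal data with known variance σ², a Normal(μ₀, σ₀²) prior on μ is conjugate. Posterior precision = 1/σ₀² + n/σ²; posterior mean is the precision-weighted average of μ₀ and x̄.
Σxᵢ = 532.07 + 462.68 + 505.33 + 522.60 + 526.25 + 500.64 + 461.27 + 463.01 + 510.99 + 460.85 = 4945.69, so n·x̄ = 4945.69.
σ₀² = 122.21² = 14935.2841, σ² = 24.71² = 610.5841; σ² + n·σ₀² = 610.5841 + 10·14935.2841 = 149963.4251.
Posterior mean = (μ₀/σ₀² + n·x̄/σ²)/(1/σ₀² + n/σ²) = (σ²·μ₀ + σ₀²·n·x̄)/(σ² + n·σ₀²) = (610.5841·493.99 + 14935.2841·4945.69)/149963.4251 = 74166907.660088/149963.4251 = 494.5666.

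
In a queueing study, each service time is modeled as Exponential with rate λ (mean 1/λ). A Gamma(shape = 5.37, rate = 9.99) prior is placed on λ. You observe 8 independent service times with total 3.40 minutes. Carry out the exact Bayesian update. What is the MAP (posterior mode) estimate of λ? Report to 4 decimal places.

0.9238

With a Gamma(shape α, rate β) prior on the exponential rate λ, the posterior after n observations with total T = Σxᵢ is Gamma(α+n, β+T).
Posterior: Gamma(5.37+8, 9.99+3.40) = Gamma(13.37, 13.39).
Mode = (α−1)/β = 0.9238.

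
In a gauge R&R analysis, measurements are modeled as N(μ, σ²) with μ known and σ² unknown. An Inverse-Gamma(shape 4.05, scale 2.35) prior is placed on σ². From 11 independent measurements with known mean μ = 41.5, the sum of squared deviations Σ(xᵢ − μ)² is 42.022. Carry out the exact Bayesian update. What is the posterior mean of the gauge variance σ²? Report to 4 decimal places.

With known mean μ and an Inverse-Gamma(α, β) prior on σ², the Normal likelihood is conjugate: posterior is Inv-Gamma(α + n/2, β + Σ(xᵢ−μ)²/2).
Posterior: Inv-Gamma(4.05 + 11/2, 2.35 + 42.022/2) = Inv-Gamma(9.55, 23.3610).
E[σ²|data] = β/(α−1) = 23.3610/8.55 = 2.7323.

2.7323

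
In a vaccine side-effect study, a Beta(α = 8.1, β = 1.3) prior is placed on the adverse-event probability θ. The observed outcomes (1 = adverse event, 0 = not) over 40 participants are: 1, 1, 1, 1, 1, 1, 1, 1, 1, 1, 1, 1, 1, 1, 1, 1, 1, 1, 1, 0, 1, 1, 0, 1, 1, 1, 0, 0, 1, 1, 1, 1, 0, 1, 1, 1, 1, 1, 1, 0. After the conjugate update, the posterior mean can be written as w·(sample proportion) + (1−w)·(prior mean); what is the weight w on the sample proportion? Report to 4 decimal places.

The Beta prior is conjugate to a Binomial/Bernoulli likelihood; the update adds successes to α and failures to β.
Posterior mean = (α₀+k)/(α₀+β₀+n) = [n/(α₀+β₀+n)]·(k/n) + [(α₀+β₀)/(α₀+β₀+n)]·α₀/(α₀+β₀), so only n and the prior enter the weight.
The weight on the data is w = n/(α₀+β₀+n) = 40/(8.1+1.3+40) = 40/49.4 = 0.8097.

0.8097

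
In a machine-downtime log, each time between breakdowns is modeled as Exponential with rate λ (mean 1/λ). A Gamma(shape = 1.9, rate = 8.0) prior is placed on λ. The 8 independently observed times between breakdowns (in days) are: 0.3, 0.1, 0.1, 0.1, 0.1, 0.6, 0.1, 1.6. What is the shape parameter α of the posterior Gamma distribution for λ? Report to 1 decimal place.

9.9

With a Gamma(shape α, rate β) prior on the exponential rate λ, the posterior after n observations with total T = Σxᵢ is Gamma(α+n, β+T).
Sum of observations T = 3.0 days; n = 8.
Posterior: Gamma(1.9+8, 8.0+3.0) = Gamma(9.9, 11.0).
Posterior α = 9.9.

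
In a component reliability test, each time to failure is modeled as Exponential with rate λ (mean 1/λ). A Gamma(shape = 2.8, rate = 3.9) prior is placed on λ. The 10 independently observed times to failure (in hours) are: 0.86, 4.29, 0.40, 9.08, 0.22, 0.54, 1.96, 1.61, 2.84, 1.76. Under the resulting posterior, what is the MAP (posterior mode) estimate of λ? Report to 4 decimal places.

0.4297

With a Gamma(shape α, rate β) prior on the exponential rate λ, the posterior after n observations with total T = Σxᵢ is Gamma(α+n, β+T).
Sum of observations T = 23.56 hours; n = 10.
Posterior: Gamma(2.8+10, 3.9+23.56) = Gamma(12.8, 27.46).
Mode = (α−1)/β = 0.4297.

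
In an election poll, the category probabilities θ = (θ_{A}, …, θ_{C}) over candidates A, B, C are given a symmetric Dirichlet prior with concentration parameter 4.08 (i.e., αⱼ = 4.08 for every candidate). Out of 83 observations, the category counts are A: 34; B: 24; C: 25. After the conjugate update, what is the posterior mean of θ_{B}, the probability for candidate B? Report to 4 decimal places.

0.2948

The Dirichlet prior is conjugate to the Multinomial likelihood: each posterior αⱼ = prior αⱼ + observed count nⱼ.
Posterior concentration: (38.08, 28.08, 29.08), total = 95.24.
E[θ_{B}|data] = α_{B}/Σα = 28.08/95.24 = 0.2948.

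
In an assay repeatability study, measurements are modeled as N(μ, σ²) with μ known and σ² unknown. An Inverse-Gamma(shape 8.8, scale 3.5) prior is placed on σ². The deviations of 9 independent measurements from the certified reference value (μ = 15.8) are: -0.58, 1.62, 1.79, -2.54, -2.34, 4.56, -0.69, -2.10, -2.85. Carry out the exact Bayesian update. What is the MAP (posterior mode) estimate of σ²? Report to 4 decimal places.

2.0592

With known mean μ and an Inverse-Gamma(α, β) prior on σ², the Normal likelihood is conjugate: posterior is Inv-Gamma(α + n/2, β + Σ(xᵢ−μ)²/2).
Σ(xᵢ−μ)² = (-0.58)² + (1.62)² + (1.79)² + (-2.54)² + (-2.34)² + (4.56)² + (-0.69)² + (-2.10)² + (-2.85)² = 51.8943.
Posterior: Inv-Gamma(8.8 + 9/2, 3.5 + 51.8943/2) = Inv-Gamma(13.30, 29.44715).
Mode = β/(α+1) = 29.44715/14.30 = 2.0592.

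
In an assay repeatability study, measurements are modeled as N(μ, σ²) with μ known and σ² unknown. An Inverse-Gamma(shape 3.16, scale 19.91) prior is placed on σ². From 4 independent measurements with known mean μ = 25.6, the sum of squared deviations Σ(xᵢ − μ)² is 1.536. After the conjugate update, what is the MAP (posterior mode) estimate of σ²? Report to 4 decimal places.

With known mean μ and an Inverse-Gamma(α, β) prior on σ², the Normal likelihood is conjugate: posterior is Inv-Gamma(α + n/2, β + Σ(xᵢ−μ)²/2).
Posterior: Inv-Gamma(3.16 + 4/2, 19.91 + 1.536/2) = Inv-Gamma(5.16, 20.6780).
Mode = β/(α+1) = 20.6780/6.16 = 3.3568.

3.3568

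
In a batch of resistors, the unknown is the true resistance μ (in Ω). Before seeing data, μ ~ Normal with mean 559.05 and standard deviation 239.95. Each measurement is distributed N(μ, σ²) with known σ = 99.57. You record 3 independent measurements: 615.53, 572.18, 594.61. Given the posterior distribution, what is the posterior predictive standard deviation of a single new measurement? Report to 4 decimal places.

114.1907

For Normal data with known variance σ², a Normal(μ₀, σ₀²) prior on μ is conjugate. Posterior precision = 1/σ₀² + n/σ²; posterior mean is the precision-weighted average of μ₀ and x̄.
σ₀² = 239.95² = 57576.0025, σ² = 99.57² = 9914.1849; σ² + n·σ₀² = 9914.1849 + 3·57576.0025 = 182642.1924.
Posterior precision = 1/σ₀² + n/σ² = 1/57576.0025 + 3/9914.1849 = (σ² + n·σ₀²)/(σ₀²σ²) = 182642.1924/(57576.0025·9914.1849); posterior variance σₙ² = σ₀²σ²/(σ² + n·σ₀²) = 57576.0025·9914.1849/182642.1924 = 3125.341013.
Predictive variance for one new observation = σₙ² + σ² = 57576.0025·9914.1849/182642.1924 + 9914.1849 = σ²·(σ₀² + 182642.1924)/182642.1924 = 9914.1849·240218.1949/182642.1924 = 13039.525913; SD = √(9914.1849·240218.1949/182642.1924) = 114.1907.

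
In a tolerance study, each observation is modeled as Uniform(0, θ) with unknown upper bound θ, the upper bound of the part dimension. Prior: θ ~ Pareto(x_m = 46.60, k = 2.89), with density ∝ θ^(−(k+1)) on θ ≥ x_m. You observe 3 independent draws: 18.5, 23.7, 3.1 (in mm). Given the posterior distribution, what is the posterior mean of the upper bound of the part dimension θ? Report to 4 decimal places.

56.1297

A Pareto(scale x_m, shape k) prior on the upper bound θ of Uniform(0, θ) is conjugate: posterior is Pareto(max(x_m, max xᵢ), k + n).
Sample maximum = 23.7; prior scale x_m = 46.60 → posterior scale = max = 46.60.
Posterior shape = 2.89 + 3 = 5.89.
E[θ|data] = k·x_m/(k−1) = 5.89·46.60/4.89 = 56.1297.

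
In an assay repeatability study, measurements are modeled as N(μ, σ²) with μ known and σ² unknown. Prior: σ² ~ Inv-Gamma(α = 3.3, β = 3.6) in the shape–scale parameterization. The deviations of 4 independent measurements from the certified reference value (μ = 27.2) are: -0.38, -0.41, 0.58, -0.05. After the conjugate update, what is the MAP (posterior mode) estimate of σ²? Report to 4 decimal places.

With known mean μ and an Inverse-Gamma(α, β) prior on σ², the Normal likelihood is conjugate: posterior is Inv-Gamma(α + n/2, β + Σ(xᵢ−μ)²/2).
Σ(xᵢ−μ)² = (-0.38)² + (-0.41)² + (0.58)² + (-0.05)² = 0.6514.
Posterior: Inv-Gamma(3.3 + 4/2, 3.6 + 0.6514/2) = Inv-Gamma(5.30, 3.92570).
Mode = β/(α+1) = 3.92570/6.30 = 0.6231.

0.6231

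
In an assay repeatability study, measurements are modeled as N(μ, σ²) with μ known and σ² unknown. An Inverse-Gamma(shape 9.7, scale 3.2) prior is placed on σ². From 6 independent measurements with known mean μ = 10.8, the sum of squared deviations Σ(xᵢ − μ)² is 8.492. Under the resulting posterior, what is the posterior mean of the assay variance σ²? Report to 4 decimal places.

0.6364

With known mean μ and an Inverse-Gamma(α, β) prior on σ², the Normal likelihood is conjugate: posterior is Inv-Gamma(α + n/2, β + Σ(xᵢ−μ)²/2).
Posterior: Inv-Gamma(9.7 + 6/2, 3.2 + 8.492/2) = Inv-Gamma(12.70, 7.4460).
E[σ²|data] = β/(α−1) = 7.4460/11.70 = 0.6364.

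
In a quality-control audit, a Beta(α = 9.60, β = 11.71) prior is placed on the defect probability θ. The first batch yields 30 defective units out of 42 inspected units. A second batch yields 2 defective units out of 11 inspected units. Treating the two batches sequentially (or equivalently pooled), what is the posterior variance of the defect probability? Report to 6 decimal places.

0.003272

The Beta prior is conjugate to a Binomial/Bernoulli likelihood; the update adds successes to α and failures to β.
After batch 1: Beta(9.60+30, 11.71+12) = Beta(39.60, 23.71).
After batch 2: Beta(39.60+2, 23.71+9) = Beta(41.60, 32.71).
Var = αβ/((α+β)²(α+β+1)) = 41.60·32.71/(74.31²·75.31) = 0.003272.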